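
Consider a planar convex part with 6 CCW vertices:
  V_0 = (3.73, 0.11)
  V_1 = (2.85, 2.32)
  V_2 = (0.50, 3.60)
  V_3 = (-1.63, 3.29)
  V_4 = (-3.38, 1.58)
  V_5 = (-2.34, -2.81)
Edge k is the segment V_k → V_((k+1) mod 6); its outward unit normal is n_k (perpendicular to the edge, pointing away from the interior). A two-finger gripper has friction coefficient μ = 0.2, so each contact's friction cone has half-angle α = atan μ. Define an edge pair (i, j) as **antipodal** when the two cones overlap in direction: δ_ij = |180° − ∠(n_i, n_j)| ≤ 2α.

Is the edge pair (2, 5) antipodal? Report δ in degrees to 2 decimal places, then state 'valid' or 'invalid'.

α = atan 0.2 = 11.31°;  2α = 22.62°
edge 2: e_2 = (-2.13, -0.31);  n_2 = (-0.1440, +0.9896)
edge 5: e_5 = (+6.07, +2.92);  n_5 = (+0.4335, -0.9012)
∠(n_2, n_5) = 162.59°
δ = |180° − 162.59°| = 17.41°
17.41° ≤ 2α = 22.62°  →  valid

δ = 17.41°, valid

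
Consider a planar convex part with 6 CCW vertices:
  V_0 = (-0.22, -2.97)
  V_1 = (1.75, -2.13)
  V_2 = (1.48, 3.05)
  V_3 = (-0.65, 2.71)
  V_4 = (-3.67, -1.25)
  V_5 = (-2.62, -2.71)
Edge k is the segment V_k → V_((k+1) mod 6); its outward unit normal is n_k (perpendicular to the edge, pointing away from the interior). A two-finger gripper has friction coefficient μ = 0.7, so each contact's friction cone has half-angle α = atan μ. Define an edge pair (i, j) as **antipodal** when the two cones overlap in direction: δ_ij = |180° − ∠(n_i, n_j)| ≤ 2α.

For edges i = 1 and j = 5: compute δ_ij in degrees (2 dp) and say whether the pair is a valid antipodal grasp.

α = atan 0.7 = 34.99°;  2α = 69.98°
edge 1: e_1 = (-0.27, +5.18);  n_1 = (+0.9986, +0.0521)
edge 5: e_5 = (+2.40, -0.26);  n_5 = (-0.1077, -0.9942)
∠(n_1, n_5) = 99.17°
δ = |180° − 99.17°| = 80.83°
80.83° > 2α = 69.98°  →  invalid

δ = 80.83°, invalid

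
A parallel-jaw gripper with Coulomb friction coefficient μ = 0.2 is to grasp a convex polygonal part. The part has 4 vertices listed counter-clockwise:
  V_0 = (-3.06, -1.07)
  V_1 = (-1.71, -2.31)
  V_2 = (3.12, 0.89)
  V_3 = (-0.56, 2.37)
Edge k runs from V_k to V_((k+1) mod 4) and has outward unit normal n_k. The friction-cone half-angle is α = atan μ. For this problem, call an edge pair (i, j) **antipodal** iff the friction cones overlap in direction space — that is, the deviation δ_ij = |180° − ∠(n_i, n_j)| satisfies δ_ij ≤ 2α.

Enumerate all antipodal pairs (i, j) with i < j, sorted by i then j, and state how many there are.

α = atan 0.2 = 11.31°;  2α = 22.62°
n_0 = (-0.6765, -0.7365)
n_1 = (+0.5523, -0.8336)
n_2 = (+0.3731, +0.9278)
n_3 = (-0.8089, +0.5879)
  (0,1): δ = 103.91°  ·
  (0,2): δ = 20.66°  ✓
  (0,3): δ = 96.56°  ·
  (1,2): δ = 55.43°  ·
  (1,3): δ = 20.47°  ✓
  (2,3): δ = 104.10°  ·
antipodal pairs: 2

count = 2; pairs: (0,2), (1,3)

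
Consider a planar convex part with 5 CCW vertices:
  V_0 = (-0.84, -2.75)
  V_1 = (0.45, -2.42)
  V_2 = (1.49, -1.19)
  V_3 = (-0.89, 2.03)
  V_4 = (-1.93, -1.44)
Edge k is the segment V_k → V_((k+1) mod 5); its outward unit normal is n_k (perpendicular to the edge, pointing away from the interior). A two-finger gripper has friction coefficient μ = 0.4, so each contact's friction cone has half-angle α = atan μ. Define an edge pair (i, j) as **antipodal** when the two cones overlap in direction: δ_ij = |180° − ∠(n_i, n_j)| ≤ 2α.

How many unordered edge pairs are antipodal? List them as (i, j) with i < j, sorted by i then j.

α = atan 0.4 = 21.80°;  2α = 43.60°
n_0 = (+0.2478, -0.9688)
n_1 = (+0.7636, -0.6457)
n_2 = (+0.8042, +0.5944)
n_3 = (-0.9579, +0.2871)
n_4 = (-0.7687, -0.6396)
  (0,1): δ = 144.56°  ·
  (0,2): δ = 67.88°  ·
  (0,3): δ = 58.97°  ·
  (0,4): δ = 115.41°  ·
  (1,2): δ = 103.32°  ·
  (1,3): δ = 23.53°  ✓
  (1,4): δ = 79.98°  ·
  (2,3): δ = 53.15°  ·
  (2,4): δ = 3.29°  ✓
  (3,4): δ = 123.55°  ·
antipodal pairs: 2

count = 2; pairs: (1,3), (2,4)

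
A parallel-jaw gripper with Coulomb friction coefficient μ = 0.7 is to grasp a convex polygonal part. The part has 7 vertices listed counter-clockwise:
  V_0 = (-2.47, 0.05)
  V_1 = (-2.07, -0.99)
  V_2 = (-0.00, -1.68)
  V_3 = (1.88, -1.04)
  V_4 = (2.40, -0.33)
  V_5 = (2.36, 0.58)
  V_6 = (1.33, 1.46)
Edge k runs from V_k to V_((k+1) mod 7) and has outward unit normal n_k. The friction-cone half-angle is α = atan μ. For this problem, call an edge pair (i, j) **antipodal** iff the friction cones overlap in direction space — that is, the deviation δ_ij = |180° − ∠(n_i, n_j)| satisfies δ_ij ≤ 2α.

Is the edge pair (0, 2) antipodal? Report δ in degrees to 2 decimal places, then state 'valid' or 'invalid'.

α = atan 0.7 = 34.99°;  2α = 69.98°
edge 0: e_0 = (+0.40, -1.04);  n_0 = (-0.9333, -0.3590)
edge 2: e_2 = (+1.88, +0.64);  n_2 = (+0.3223, -0.9466)
∠(n_0, n_2) = 87.76°
δ = |180° − 87.76°| = 92.24°
92.24° > 2α = 69.98°  →  invalid

δ = 92.24°, invalid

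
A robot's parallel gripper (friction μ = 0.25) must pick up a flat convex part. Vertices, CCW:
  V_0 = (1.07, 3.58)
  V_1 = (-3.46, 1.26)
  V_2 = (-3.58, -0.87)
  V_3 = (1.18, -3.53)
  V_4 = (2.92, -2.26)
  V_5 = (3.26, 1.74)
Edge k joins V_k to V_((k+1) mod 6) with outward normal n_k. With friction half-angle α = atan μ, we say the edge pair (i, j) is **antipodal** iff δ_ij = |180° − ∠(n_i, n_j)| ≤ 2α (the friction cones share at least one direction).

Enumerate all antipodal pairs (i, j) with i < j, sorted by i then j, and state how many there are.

count = 3; pairs: (0,3), (1,4), (2,5)

α = atan 0.25 = 14.04°;  2α = 28.07°
n_0 = (-0.4558, +0.8901)
n_1 = (-0.9984, +0.0562)
n_2 = (-0.4878, -0.8729)
n_3 = (+0.5896, -0.8077)
n_4 = (+0.9964, -0.0847)
n_5 = (+0.6433, +0.7656)
  (0,1): δ = 120.34°  ·
  (0,2): δ = 56.32°  ·
  (0,3): δ = 9.01°  ✓
  (0,4): δ = 58.02°  ·
  (0,5): δ = 112.84°  ·
  (1,2): δ = 115.97°  ·
  (1,3): δ = 50.65°  ·
  (1,4): δ = 1.63°  ✓
  (1,5): δ = 53.19°  ·
  (2,3): δ = 114.68°  ·
  (2,4): δ = 65.66°  ·
  (2,5): δ = 10.84°  ✓
  (3,4): δ = 130.98°  ·
  (3,5): δ = 76.16°  ·
  (4,5): δ = 125.18°  ·
antipodal pairs: 3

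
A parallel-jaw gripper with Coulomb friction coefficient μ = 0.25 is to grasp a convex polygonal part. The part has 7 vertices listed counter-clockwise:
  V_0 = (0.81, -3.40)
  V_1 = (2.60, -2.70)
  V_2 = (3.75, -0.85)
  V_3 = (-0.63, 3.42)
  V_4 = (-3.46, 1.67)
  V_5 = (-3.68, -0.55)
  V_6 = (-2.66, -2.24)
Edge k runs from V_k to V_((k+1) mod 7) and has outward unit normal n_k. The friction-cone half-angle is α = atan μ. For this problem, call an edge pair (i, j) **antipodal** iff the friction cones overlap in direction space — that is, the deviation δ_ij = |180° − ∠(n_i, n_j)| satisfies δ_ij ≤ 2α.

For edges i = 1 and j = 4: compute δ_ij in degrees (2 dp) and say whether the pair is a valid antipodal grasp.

δ = 26.21°, valid

α = atan 0.25 = 14.04°;  2α = 28.07°
edge 1: e_1 = (+1.15, +1.85);  n_1 = (+0.8493, -0.5279)
edge 4: e_4 = (-0.22, -2.22);  n_4 = (-0.9951, +0.0986)
∠(n_1, n_4) = 153.79°
δ = |180° − 153.79°| = 26.21°
26.21° ≤ 2α = 28.07°  →  valid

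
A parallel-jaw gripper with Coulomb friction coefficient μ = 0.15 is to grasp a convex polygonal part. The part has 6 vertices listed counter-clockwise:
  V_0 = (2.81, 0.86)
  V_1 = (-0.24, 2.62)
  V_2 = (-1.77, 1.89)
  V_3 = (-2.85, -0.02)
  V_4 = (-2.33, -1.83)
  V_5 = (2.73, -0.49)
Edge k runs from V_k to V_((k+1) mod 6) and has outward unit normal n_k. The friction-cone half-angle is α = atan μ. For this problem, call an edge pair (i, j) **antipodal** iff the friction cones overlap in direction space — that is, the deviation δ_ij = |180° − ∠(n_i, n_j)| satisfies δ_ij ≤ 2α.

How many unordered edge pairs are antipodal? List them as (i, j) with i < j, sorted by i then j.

count = 1; pairs: (1,4)

α = atan 0.15 = 8.53°;  2α = 17.06°
n_0 = (+0.4998, +0.8661)
n_1 = (-0.4306, +0.9025)
n_2 = (-0.8705, +0.4922)
n_3 = (-0.9611, -0.2761)
n_4 = (+0.2560, -0.9667)
n_5 = (+0.9982, -0.0592)
  (0,1): δ = 124.51°  ·
  (0,2): δ = 89.50°  ·
  (0,3): δ = 43.98°  ·
  (0,4): δ = 44.82°  ·
  (0,5): δ = 116.60°  ·
  (1,2): δ = 144.99°  ·
  (1,3): δ = 99.48°  ·
  (1,4): δ = 10.67°  ✓
  (1,5): δ = 61.10°  ·
  (2,3): δ = 134.49°  ·
  (2,4): δ = 45.68°  ·
  (2,5): δ = 26.09°  ·
  (3,4): δ = 91.20°  ·
  (3,5): δ = 19.42°  ·
  (4,5): δ = 108.22°  ·
antipodal pairs: 1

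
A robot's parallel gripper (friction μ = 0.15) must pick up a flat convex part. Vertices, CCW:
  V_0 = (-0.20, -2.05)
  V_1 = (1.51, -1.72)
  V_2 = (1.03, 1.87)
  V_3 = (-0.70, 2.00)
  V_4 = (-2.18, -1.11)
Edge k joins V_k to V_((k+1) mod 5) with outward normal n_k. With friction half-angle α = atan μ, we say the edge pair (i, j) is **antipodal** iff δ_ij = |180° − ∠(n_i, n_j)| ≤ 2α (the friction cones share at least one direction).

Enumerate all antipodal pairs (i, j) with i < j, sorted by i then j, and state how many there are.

α = atan 0.15 = 8.53°;  2α = 17.06°
n_0 = (+0.1895, -0.9819)
n_1 = (+0.9912, +0.1325)
n_2 = (+0.0749, +0.9972)
n_3 = (-0.9030, +0.4297)
n_4 = (-0.4289, -0.9034)
  (0,1): δ = 93.31°  ·
  (0,2): δ = 15.22°  ✓
  (0,3): δ = 53.63°  ·
  (0,4): δ = 143.68°  ·
  (1,2): δ = 101.91°  ·
  (1,3): δ = 33.06°  ·
  (1,4): δ = 56.99°  ·
  (2,3): δ = 111.15°  ·
  (2,4): δ = 21.10°  ·
  (3,4): δ = 89.95°  ·
antipodal pairs: 1

count = 1; pairs: (0,2)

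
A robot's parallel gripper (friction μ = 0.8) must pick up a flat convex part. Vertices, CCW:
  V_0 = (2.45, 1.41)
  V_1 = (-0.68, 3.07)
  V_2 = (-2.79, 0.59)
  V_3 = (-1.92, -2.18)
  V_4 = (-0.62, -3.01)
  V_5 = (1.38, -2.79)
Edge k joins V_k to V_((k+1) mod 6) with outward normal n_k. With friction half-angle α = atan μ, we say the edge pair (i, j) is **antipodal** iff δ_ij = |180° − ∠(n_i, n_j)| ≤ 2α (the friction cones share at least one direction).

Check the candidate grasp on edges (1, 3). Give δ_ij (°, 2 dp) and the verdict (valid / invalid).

δ = 82.17°, invalid

α = atan 0.8 = 38.66°;  2α = 77.32°
edge 1: e_1 = (-2.11, -2.48);  n_1 = (-0.7616, +0.6480)
edge 3: e_3 = (+1.30, -0.83);  n_3 = (-0.5381, -0.8429)
∠(n_1, n_3) = 97.83°
δ = |180° − 97.83°| = 82.17°
82.17° > 2α = 77.32°  →  invalid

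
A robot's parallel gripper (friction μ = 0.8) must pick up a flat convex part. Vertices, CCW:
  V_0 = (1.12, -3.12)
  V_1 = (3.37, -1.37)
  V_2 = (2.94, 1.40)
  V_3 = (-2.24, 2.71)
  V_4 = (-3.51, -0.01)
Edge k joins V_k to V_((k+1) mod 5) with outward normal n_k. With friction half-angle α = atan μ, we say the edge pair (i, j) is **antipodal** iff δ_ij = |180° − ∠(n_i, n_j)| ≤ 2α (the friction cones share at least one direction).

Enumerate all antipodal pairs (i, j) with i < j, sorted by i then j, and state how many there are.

α = atan 0.8 = 38.66°;  2α = 77.32°
n_0 = (+0.6139, -0.7894)
n_1 = (+0.9882, +0.1534)
n_2 = (+0.2452, +0.9695)
n_3 = (-0.9061, +0.4231)
n_4 = (-0.5576, -0.8301)
  (0,1): δ = 119.05°  ·
  (0,2): δ = 52.07°  ✓
  (0,3): δ = 27.10°  ✓
  (0,4): δ = 108.24°  ·
  (1,2): δ = 113.02°  ·
  (1,3): δ = 33.85°  ✓
  (1,4): δ = 47.29°  ✓
  (2,3): δ = 100.84°  ·
  (2,4): δ = 19.70°  ✓
  (3,4): δ = 98.86°  ·
antipodal pairs: 5

count = 5; pairs: (0,2), (0,3), (1,3), (1,4), (2,4)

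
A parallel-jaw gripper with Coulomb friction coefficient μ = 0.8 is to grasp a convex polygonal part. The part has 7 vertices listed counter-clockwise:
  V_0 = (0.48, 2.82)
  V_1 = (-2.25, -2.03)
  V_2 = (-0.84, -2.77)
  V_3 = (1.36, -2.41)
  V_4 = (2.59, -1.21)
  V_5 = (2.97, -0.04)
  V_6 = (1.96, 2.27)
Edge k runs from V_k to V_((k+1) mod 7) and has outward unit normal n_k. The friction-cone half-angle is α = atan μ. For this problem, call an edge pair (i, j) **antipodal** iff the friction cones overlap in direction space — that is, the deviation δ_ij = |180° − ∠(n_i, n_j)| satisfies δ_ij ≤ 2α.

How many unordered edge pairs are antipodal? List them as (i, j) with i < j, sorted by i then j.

α = atan 0.8 = 38.66°;  2α = 77.32°
n_0 = (-0.8714, +0.4905)
n_1 = (-0.4647, -0.8855)
n_2 = (+0.1615, -0.9869)
n_3 = (+0.6983, -0.7158)
n_4 = (+0.9511, -0.3089)
n_5 = (+0.9162, +0.4006)
n_6 = (+0.3483, +0.9374)
  (0,1): δ = 88.32°  ·
  (0,2): δ = 51.33°  ✓
  (0,3): δ = 16.33°  ✓
  (0,4): δ = 11.38°  ✓
  (0,5): δ = 52.99°  ✓
  (0,6): δ = 98.99°  ·
  (1,2): δ = 143.02°  ·
  (1,3): δ = 108.02°  ·
  (1,4): δ = 80.30°  ·
  (1,5): δ = 38.69°  ✓
  (1,6): δ = 7.31°  ✓
  (2,3): δ = 145.00°  ·
  (2,4): δ = 117.29°  ·
  (2,5): δ = 75.68°  ✓
  (2,6): δ = 29.68°  ✓
  (3,4): δ = 152.29°  ·
  (3,5): δ = 110.68°  ·
  (3,6): δ = 64.68°  ✓
  (4,5): δ = 138.39°  ·
  (4,6): δ = 92.39°  ·
  (5,6): δ = 134.00°  ·
antipodal pairs: 9

count = 9; pairs: (0,2), (0,3), (0,4), (0,5), (1,5), (1,6), (2,5), (2,6), (3,6)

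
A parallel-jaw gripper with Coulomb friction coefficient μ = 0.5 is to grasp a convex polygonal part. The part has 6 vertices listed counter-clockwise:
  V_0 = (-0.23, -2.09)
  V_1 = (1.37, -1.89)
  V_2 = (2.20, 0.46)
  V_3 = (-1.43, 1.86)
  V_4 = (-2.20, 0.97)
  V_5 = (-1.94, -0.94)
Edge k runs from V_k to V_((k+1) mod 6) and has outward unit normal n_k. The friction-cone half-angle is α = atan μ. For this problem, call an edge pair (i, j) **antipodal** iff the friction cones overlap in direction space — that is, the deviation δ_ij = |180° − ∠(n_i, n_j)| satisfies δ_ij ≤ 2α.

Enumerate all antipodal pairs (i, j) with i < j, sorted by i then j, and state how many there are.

count = 5; pairs: (0,2), (0,3), (1,3), (1,4), (2,5)

α = atan 0.5 = 26.57°;  2α = 53.13°
n_0 = (+0.1240, -0.9923)
n_1 = (+0.9429, -0.3330)
n_2 = (+0.3598, +0.9330)
n_3 = (-0.7562, +0.6543)
n_4 = (-0.9909, -0.1349)
n_5 = (-0.5581, -0.8298)
  (0,1): δ = 116.58°  ·
  (0,2): δ = 28.22°  ✓
  (0,3): δ = 42.01°  ✓
  (0,4): δ = 90.63°  ·
  (0,5): δ = 138.95°  ·
  (1,2): δ = 91.64°  ·
  (1,3): δ = 21.41°  ✓
  (1,4): δ = 27.20°  ✓
  (1,5): δ = 75.53°  ·
  (2,3): δ = 109.77°  ·
  (2,4): δ = 61.16°  ·
  (2,5): δ = 12.83°  ✓
  (3,4): δ = 131.38°  ·
  (3,5): δ = 83.06°  ·
  (4,5): δ = 131.67°  ·
antipodal pairs: 5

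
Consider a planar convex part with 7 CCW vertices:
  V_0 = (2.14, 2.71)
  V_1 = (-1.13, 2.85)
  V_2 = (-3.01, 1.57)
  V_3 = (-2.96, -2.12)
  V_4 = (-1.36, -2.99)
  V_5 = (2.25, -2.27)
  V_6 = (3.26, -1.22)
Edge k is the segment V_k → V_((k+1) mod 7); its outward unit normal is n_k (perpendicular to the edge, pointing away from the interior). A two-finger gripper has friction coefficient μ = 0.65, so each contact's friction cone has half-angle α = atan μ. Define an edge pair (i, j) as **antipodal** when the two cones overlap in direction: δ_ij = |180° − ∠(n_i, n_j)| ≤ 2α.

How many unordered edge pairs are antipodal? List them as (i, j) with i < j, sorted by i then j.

count = 9; pairs: (0,3), (0,4), (0,5), (1,3), (1,4), (1,5), (2,5), (2,6), (3,6)

α = atan 0.65 = 33.02°;  2α = 66.05°
n_0 = (+0.0428, +0.9991)
n_1 = (-0.5628, +0.8266)
n_2 = (-0.9999, -0.0135)
n_3 = (-0.4777, -0.8785)
n_4 = (+0.1956, -0.9807)
n_5 = (+0.7207, -0.6932)
n_6 = (+0.9617, +0.2741)
  (0,1): δ = 143.30°  ·
  (0,2): δ = 86.77°  ·
  (0,3): δ = 26.08°  ✓
  (0,4): δ = 13.73°  ✓
  (0,5): δ = 48.56°  ✓
  (0,6): δ = 108.36°  ·
  (1,2): δ = 123.47°  ·
  (1,3): δ = 62.78°  ✓
  (1,4): δ = 22.97°  ✓
  (1,5): δ = 11.86°  ✓
  (1,6): δ = 71.66°  ·
  (2,3): δ = 119.31°  ·
  (2,4): δ = 79.50°  ·
  (2,5): δ = 44.66°  ✓
  (2,6): δ = 15.13°  ✓
  (3,4): δ = 140.19°  ·
  (3,5): δ = 105.35°  ·
  (3,6): δ = 45.56°  ✓
  (4,5): δ = 145.17°  ·
  (4,6): δ = 85.37°  ·
  (5,6): δ = 120.21°  ·
antipodal pairs: 9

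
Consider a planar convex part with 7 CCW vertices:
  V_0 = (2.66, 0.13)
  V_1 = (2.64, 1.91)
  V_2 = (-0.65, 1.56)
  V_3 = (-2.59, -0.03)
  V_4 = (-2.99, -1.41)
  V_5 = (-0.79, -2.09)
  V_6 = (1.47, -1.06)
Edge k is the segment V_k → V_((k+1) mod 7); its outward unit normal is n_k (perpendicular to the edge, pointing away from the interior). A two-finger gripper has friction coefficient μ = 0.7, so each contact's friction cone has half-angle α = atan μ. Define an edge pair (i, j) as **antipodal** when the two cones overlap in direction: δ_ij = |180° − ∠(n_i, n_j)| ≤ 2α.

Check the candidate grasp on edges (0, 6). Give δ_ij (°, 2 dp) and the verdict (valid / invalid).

α = atan 0.7 = 34.99°;  2α = 69.98°
edge 0: e_0 = (-0.02, +1.78);  n_0 = (+0.9999, +0.0112)
edge 6: e_6 = (+1.19, +1.19);  n_6 = (+0.7071, -0.7071)
∠(n_0, n_6) = 45.64°
δ = |180° − 45.64°| = 134.36°
134.36° > 2α = 69.98°  →  invalid

δ = 134.36°, invalid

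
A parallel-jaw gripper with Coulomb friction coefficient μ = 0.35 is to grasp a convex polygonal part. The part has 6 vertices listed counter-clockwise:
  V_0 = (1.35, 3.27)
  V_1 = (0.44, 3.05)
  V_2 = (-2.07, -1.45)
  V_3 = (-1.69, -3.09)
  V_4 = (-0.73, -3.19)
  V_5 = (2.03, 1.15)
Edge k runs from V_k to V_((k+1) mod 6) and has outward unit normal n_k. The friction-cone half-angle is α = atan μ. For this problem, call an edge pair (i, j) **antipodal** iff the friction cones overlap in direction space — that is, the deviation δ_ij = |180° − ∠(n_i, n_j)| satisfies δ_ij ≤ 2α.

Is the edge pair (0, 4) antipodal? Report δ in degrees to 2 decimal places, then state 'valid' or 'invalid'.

δ = 43.95°, invalid

α = atan 0.35 = 19.29°;  2α = 38.58°
edge 0: e_0 = (-0.91, -0.22);  n_0 = (-0.2350, +0.9720)
edge 4: e_4 = (+2.76, +4.34);  n_4 = (+0.8438, -0.5366)
∠(n_0, n_4) = 136.05°
δ = |180° − 136.05°| = 43.95°
43.95° > 2α = 38.58°  →  invalid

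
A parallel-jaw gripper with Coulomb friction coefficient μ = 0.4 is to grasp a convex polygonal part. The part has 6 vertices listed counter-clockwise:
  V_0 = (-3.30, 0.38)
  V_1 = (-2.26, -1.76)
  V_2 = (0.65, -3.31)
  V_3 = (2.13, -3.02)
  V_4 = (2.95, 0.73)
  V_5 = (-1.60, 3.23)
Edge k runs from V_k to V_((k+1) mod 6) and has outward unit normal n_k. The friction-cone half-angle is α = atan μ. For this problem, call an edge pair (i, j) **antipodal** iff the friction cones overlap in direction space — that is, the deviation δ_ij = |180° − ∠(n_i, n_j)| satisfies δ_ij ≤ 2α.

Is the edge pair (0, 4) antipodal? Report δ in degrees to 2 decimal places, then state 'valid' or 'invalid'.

δ = 35.29°, valid

α = atan 0.4 = 21.80°;  2α = 43.60°
edge 0: e_0 = (+1.04, -2.14);  n_0 = (-0.8994, -0.4371)
edge 4: e_4 = (-4.55, +2.50);  n_4 = (+0.4815, +0.8764)
∠(n_0, n_4) = 144.71°
δ = |180° − 144.71°| = 35.29°
35.29° ≤ 2α = 43.60°  →  valid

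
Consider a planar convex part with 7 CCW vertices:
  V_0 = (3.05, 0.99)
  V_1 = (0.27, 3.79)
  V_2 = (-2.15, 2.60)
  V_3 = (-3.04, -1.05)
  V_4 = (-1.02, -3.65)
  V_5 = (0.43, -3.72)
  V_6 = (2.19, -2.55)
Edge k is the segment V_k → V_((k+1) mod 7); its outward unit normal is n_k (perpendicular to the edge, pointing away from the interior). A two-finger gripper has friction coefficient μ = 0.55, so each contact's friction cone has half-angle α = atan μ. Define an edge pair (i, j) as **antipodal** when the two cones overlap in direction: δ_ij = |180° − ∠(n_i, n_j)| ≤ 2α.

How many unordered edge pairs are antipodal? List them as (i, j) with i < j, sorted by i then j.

α = atan 0.55 = 28.81°;  2α = 57.62°
n_0 = (+0.7096, +0.7046)
n_1 = (-0.4413, +0.8974)
n_2 = (-0.9715, +0.2369)
n_3 = (-0.7897, -0.6135)
n_4 = (-0.0482, -0.9988)
n_5 = (+0.5536, -0.8328)
n_6 = (+0.9717, -0.2361)
  (0,1): δ = 108.61°  ·
  (0,2): δ = 58.50°  ·
  (0,3): δ = 6.95°  ✓
  (0,4): δ = 42.44°  ✓
  (0,5): δ = 78.82°  ·
  (0,6): δ = 121.55°  ·
  (1,2): δ = 129.89°  ·
  (1,3): δ = 78.34°  ·
  (1,4): δ = 28.95°  ✓
  (1,5): δ = 7.43°  ✓
  (1,6): δ = 50.16°  ✓
  (2,3): δ = 128.45°  ·
  (2,4): δ = 79.06°  ·
  (2,5): δ = 42.68°  ✓
  (2,6): δ = 0.05°  ✓
  (3,4): δ = 130.61°  ·
  (3,5): δ = 94.23°  ·
  (3,6): δ = 51.50°  ✓
  (4,5): δ = 143.62°  ·
  (4,6): δ = 100.89°  ·
  (5,6): δ = 137.27°  ·
antipodal pairs: 8

count = 8; pairs: (0,3), (0,4), (1,4), (1,5), (1,6), (2,5), (2,6), (3,6)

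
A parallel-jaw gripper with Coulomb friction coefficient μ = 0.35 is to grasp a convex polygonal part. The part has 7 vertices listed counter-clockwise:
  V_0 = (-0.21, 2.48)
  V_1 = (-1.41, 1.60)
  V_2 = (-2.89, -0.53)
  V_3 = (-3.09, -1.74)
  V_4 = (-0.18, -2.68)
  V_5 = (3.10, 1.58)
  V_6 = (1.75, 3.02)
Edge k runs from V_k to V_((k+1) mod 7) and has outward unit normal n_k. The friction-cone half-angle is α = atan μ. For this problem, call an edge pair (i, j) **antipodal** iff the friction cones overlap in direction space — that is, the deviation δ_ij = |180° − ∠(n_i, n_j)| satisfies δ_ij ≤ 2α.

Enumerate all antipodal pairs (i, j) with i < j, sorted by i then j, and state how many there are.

count = 6; pairs: (0,4), (1,4), (2,4), (3,5), (3,6), (4,6)

α = atan 0.35 = 19.29°;  2α = 38.58°
n_0 = (-0.5914, +0.8064)
n_1 = (-0.8212, +0.5706)
n_2 = (-0.9866, +0.1631)
n_3 = (-0.3074, -0.9516)
n_4 = (+0.7923, -0.6101)
n_5 = (+0.7295, +0.6839)
n_6 = (-0.2656, +0.9641)
  (0,1): δ = 161.05°  ·
  (0,2): δ = 135.64°  ·
  (0,3): δ = 54.16°  ·
  (0,4): δ = 16.15°  ✓
  (0,5): δ = 96.90°  ·
  (0,6): δ = 159.15°  ·
  (1,2): δ = 154.59°  ·
  (1,3): δ = 73.11°  ·
  (1,4): δ = 2.80°  ✓
  (1,5): δ = 77.95°  ·
  (1,6): δ = 140.20°  ·
  (2,3): δ = 98.52°  ·
  (2,4): δ = 28.21°  ✓
  (2,5): δ = 52.54°  ·
  (2,6): δ = 114.79°  ·
  (3,4): δ = 109.69°  ·
  (3,5): δ = 28.95°  ✓
  (3,6): δ = 33.31°  ✓
  (4,5): δ = 99.25°  ·
  (4,6): δ = 37.00°  ✓
  (5,6): δ = 117.75°  ·
antipodal pairs: 6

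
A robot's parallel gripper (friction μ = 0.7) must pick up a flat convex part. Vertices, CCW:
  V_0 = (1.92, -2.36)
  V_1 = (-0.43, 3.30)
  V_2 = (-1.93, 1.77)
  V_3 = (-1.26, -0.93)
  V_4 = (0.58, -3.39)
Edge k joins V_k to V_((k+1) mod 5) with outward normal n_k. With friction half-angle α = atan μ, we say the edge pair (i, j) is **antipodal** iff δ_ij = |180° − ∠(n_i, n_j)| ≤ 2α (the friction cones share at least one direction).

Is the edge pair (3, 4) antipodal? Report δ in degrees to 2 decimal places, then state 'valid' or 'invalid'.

α = atan 0.7 = 34.99°;  2α = 69.98°
edge 3: e_3 = (+1.84, -2.46);  n_3 = (-0.8008, -0.5990)
edge 4: e_4 = (+1.34, +1.03);  n_4 = (+0.6094, -0.7928)
∠(n_3, n_4) = 90.75°
δ = |180° − 90.75°| = 89.25°
89.25° > 2α = 69.98°  →  invalid

δ = 89.25°, invalid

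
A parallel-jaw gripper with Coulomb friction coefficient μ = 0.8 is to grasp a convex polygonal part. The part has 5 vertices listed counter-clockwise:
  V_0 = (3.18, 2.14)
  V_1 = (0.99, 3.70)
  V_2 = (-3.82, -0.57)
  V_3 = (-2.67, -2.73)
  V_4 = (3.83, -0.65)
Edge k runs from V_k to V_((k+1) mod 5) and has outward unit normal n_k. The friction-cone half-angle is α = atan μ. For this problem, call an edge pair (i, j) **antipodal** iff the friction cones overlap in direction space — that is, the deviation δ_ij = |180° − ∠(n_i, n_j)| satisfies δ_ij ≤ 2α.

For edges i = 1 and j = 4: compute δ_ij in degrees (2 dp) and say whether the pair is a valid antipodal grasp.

δ = 61.52°, valid

α = atan 0.8 = 38.66°;  2α = 77.32°
edge 1: e_1 = (-4.81, -4.27);  n_1 = (-0.6639, +0.7478)
edge 4: e_4 = (-0.65, +2.79);  n_4 = (+0.9739, +0.2269)
∠(n_1, n_4) = 118.48°
δ = |180° − 118.48°| = 61.52°
61.52° ≤ 2α = 77.32°  →  valid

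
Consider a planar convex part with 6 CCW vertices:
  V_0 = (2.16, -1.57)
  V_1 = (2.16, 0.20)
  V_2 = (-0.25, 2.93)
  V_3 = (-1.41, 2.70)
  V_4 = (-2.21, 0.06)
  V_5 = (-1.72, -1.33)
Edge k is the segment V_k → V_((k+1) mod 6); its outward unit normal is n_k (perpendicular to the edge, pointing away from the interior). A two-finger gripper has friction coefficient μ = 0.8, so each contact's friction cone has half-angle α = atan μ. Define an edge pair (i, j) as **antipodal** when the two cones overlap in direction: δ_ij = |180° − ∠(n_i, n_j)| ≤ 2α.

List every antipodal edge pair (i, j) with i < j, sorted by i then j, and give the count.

count = 7; pairs: (0,3), (0,4), (1,3), (1,4), (1,5), (2,5), (3,5)

α = atan 0.8 = 38.66°;  2α = 77.32°
n_0 = (+1.0000, -0.0000)
n_1 = (+0.7497, +0.6618)
n_2 = (-0.1945, +0.9809)
n_3 = (-0.9570, +0.2900)
n_4 = (-0.9431, -0.3325)
n_5 = (-0.0617, -0.9981)
  (0,1): δ = 138.56°  ·
  (0,2): δ = 78.79°  ·
  (0,3): δ = 16.86°  ✓
  (0,4): δ = 19.42°  ✓
  (0,5): δ = 86.46°  ·
  (1,2): δ = 120.22°  ·
  (1,3): δ = 58.30°  ✓
  (1,4): δ = 22.02°  ✓
  (1,5): δ = 45.02°  ✓
  (2,3): δ = 118.07°  ·
  (2,4): δ = 81.80°  ·
  (2,5): δ = 14.75°  ✓
  (3,4): δ = 143.72°  ·
  (3,5): δ = 76.68°  ✓
  (4,5): δ = 112.96°  ·
antipodal pairs: 7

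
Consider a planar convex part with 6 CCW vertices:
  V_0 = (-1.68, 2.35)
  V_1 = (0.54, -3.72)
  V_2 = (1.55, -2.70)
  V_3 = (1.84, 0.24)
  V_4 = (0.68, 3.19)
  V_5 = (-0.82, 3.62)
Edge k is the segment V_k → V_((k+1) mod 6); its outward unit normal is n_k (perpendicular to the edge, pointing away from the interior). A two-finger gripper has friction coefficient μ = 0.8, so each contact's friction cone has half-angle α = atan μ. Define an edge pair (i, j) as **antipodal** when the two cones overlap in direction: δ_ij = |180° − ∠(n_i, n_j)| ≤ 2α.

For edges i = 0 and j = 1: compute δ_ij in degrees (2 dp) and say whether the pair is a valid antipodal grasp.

δ = 64.81°, valid

α = atan 0.8 = 38.66°;  2α = 77.32°
edge 0: e_0 = (+2.22, -6.07);  n_0 = (-0.9392, -0.3435)
edge 1: e_1 = (+1.01, +1.02);  n_1 = (+0.7106, -0.7036)
∠(n_0, n_1) = 115.19°
δ = |180° − 115.19°| = 64.81°
64.81° ≤ 2α = 77.32°  →  valid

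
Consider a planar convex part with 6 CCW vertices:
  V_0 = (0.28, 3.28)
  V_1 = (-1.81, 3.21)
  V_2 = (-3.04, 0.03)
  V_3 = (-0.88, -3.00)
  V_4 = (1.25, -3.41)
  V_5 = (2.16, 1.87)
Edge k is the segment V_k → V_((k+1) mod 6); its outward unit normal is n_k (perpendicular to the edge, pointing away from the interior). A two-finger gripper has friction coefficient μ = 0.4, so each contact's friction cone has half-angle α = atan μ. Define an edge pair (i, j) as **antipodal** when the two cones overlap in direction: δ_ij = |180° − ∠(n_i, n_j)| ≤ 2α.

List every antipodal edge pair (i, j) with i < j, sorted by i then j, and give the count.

count = 4; pairs: (0,3), (1,4), (2,5), (3,5)

α = atan 0.4 = 21.80°;  2α = 43.60°
n_0 = (-0.0335, +0.9994)
n_1 = (-0.9327, +0.3607)
n_2 = (-0.8143, -0.5805)
n_3 = (-0.1890, -0.9820)
n_4 = (+0.9855, -0.1698)
n_5 = (+0.6000, +0.8000)
  (0,1): δ = 113.06°  ·
  (0,2): δ = 56.43°  ·
  (0,3): δ = 12.81°  ✓
  (0,4): δ = 78.30°  ·
  (0,5): δ = 141.21°  ·
  (1,2): δ = 123.37°  ·
  (1,3): δ = 79.75°  ·
  (1,4): δ = 11.37°  ✓
  (1,5): δ = 74.28°  ·
  (2,3): δ = 136.38°  ·
  (2,4): δ = 45.26°  ·
  (2,5): δ = 17.65°  ✓
  (3,4): δ = 88.88°  ·
  (3,5): δ = 25.97°  ✓
  (4,5): δ = 117.09°  ·
antipodal pairs: 4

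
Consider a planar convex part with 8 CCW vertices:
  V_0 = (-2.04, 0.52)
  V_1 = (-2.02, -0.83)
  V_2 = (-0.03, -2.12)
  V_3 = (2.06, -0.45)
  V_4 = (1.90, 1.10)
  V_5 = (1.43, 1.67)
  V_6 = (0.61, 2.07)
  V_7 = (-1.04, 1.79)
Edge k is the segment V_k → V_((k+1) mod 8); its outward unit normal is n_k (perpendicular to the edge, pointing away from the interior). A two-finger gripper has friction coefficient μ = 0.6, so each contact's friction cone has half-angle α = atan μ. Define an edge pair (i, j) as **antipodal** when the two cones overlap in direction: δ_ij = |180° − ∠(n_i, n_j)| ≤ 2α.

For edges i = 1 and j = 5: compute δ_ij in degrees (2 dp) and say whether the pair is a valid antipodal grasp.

α = atan 0.6 = 30.96°;  2α = 61.93°
edge 1: e_1 = (+1.99, -1.29);  n_1 = (-0.5440, -0.8391)
edge 5: e_5 = (-0.82, +0.40);  n_5 = (+0.4384, +0.8988)
∠(n_1, n_5) = 173.05°
δ = |180° − 173.05°| = 6.95°
6.95° ≤ 2α = 61.93°  →  valid

δ = 6.95°, valid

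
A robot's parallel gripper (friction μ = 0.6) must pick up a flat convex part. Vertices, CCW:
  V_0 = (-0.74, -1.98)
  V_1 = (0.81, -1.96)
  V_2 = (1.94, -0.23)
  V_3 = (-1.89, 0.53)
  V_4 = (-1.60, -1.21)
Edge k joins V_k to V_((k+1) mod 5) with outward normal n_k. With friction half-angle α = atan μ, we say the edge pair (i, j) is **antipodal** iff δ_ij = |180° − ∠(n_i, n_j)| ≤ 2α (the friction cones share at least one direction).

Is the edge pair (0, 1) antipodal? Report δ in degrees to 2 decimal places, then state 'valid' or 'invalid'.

δ = 123.89°, invalid

α = atan 0.6 = 30.96°;  2α = 61.93°
edge 0: e_0 = (+1.55, +0.02);  n_0 = (+0.0129, -0.9999)
edge 1: e_1 = (+1.13, +1.73);  n_1 = (+0.8372, -0.5469)
∠(n_0, n_1) = 56.11°
δ = |180° − 56.11°| = 123.89°
123.89° > 2α = 61.93°  →  invalid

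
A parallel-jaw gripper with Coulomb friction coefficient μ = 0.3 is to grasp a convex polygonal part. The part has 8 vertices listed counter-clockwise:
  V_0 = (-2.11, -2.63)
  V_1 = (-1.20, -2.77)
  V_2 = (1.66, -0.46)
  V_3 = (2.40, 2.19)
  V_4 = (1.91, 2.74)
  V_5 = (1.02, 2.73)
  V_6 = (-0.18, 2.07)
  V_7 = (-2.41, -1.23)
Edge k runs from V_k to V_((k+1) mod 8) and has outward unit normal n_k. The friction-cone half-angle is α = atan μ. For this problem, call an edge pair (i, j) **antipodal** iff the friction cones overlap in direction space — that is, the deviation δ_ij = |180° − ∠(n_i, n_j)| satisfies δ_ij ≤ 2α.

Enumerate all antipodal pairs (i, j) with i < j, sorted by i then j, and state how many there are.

count = 6; pairs: (0,4), (1,5), (1,6), (2,6), (2,7), (3,7)

α = atan 0.3 = 16.70°;  2α = 33.40°
n_0 = (-0.1521, -0.9884)
n_1 = (+0.6283, -0.7779)
n_2 = (+0.9632, -0.2690)
n_3 = (+0.7467, +0.6652)
n_4 = (-0.0112, +0.9999)
n_5 = (-0.4819, +0.8762)
n_6 = (-0.8286, +0.5599)
n_7 = (-0.9778, -0.2095)
  (0,1): δ = 132.33°  ·
  (0,2): δ = 96.86°  ·
  (0,3): δ = 39.56°  ·
  (0,4): δ = 9.39°  ✓
  (0,5): δ = 37.56°  ·
  (0,6): δ = 64.70°  ·
  (0,7): δ = 110.84°  ·
  (1,2): δ = 144.53°  ·
  (1,3): δ = 87.23°  ·
  (1,4): δ = 38.28°  ·
  (1,5): δ = 10.12°  ✓
  (1,6): δ = 17.02°  ✓
  (1,7): δ = 63.17°  ·
  (2,3): δ = 122.70°  ·
  (2,4): δ = 73.75°  ·
  (2,5): δ = 45.59°  ·
  (2,6): δ = 18.45°  ✓
  (2,7): δ = 27.70°  ✓
  (3,4): δ = 131.05°  ·
  (3,5): δ = 102.89°  ·
  (3,6): δ = 75.75°  ·
  (3,7): δ = 29.60°  ✓
  (4,5): δ = 151.83°  ·
  (4,6): δ = 124.69°  ·
  (4,7): δ = 78.55°  ·
  (5,6): δ = 152.86°  ·
  (5,7): δ = 106.72°  ·
  (6,7): δ = 133.86°  ·
antipodal pairs: 6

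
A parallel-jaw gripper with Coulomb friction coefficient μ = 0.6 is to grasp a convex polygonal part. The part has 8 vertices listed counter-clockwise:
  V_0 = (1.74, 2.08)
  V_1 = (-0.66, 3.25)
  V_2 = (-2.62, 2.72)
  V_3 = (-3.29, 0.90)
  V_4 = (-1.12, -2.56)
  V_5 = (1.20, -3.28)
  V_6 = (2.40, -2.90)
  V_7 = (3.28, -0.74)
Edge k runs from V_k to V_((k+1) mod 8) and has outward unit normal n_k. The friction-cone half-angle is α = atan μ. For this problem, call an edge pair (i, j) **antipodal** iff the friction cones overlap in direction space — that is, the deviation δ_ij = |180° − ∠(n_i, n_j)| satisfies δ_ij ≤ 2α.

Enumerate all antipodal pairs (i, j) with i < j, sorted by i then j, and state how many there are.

α = atan 0.6 = 30.96°;  2α = 61.93°
n_0 = (+0.4382, +0.8989)
n_1 = (-0.2610, +0.9653)
n_2 = (-0.9384, +0.3455)
n_3 = (-0.8472, -0.5313)
n_4 = (-0.2964, -0.9551)
n_5 = (+0.3019, -0.9533)
n_6 = (+0.9261, -0.3773)
n_7 = (+0.8777, +0.4793)
  (0,1): δ = 138.88°  ·
  (0,2): δ = 84.22°  ·
  (0,3): δ = 31.92°  ✓
  (0,4): δ = 8.75°  ✓
  (0,5): δ = 43.56°  ✓
  (0,6): δ = 93.82°  ·
  (0,7): δ = 144.63°  ·
  (1,2): δ = 125.34°  ·
  (1,3): δ = 73.04°  ·
  (1,4): δ = 32.37°  ✓
  (1,5): δ = 2.44°  ✓
  (1,6): δ = 52.70°  ✓
  (1,7): δ = 103.51°  ·
  (2,3): δ = 127.70°  ·
  (2,4): δ = 87.03°  ·
  (2,5): δ = 52.22°  ✓
  (2,6): δ = 1.96°  ✓
  (2,7): δ = 48.85°  ✓
  (3,4): δ = 139.34°  ·
  (3,5): δ = 104.52°  ·
  (3,6): δ = 54.26°  ✓
  (3,7): δ = 3.46°  ✓
  (4,5): δ = 145.19°  ·
  (4,6): δ = 94.92°  ·
  (4,7): δ = 44.12°  ✓
  (5,6): δ = 129.74°  ·
  (5,7): δ = 78.93°  ·
  (6,7): δ = 129.19°  ·
antipodal pairs: 12

count = 12; pairs: (0,3), (0,4), (0,5), (1,4), (1,5), (1,6), (2,5), (2,6), (2,7), (3,6), (3,7), (4,7)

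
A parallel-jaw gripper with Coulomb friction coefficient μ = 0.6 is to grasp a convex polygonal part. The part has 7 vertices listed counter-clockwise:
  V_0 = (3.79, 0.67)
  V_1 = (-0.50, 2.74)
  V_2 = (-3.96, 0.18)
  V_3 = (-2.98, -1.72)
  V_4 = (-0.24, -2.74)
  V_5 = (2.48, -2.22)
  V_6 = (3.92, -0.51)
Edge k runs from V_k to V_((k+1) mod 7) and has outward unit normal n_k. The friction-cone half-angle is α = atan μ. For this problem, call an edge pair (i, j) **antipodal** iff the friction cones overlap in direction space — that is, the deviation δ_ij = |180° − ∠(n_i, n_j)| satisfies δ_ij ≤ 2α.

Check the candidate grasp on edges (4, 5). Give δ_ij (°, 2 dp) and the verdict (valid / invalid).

δ = 140.92°, invalid

α = atan 0.6 = 30.96°;  2α = 61.93°
edge 4: e_4 = (+2.72, +0.52);  n_4 = (+0.1878, -0.9822)
edge 5: e_5 = (+1.44, +1.71);  n_5 = (+0.7649, -0.6441)
∠(n_4, n_5) = 39.08°
δ = |180° − 39.08°| = 140.92°
140.92° > 2α = 61.93°  →  invalid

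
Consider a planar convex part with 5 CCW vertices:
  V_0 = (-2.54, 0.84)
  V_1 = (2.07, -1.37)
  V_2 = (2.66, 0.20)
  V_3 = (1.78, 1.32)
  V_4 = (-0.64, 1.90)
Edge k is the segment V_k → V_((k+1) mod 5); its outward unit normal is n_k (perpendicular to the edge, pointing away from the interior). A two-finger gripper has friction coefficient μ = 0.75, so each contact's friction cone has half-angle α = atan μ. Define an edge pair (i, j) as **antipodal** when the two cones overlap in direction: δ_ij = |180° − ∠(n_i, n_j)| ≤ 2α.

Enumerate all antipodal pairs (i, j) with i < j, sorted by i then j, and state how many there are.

α = atan 0.75 = 36.87°;  2α = 73.74°
n_0 = (-0.4323, -0.9017)
n_1 = (+0.9361, -0.3518)
n_2 = (+0.7863, +0.6178)
n_3 = (+0.2331, +0.9725)
n_4 = (-0.4872, +0.8733)
  (0,1): δ = 84.98°  ·
  (0,2): δ = 26.23°  ✓
  (0,3): δ = 12.13°  ✓
  (0,4): δ = 54.77°  ✓
  (1,2): δ = 121.25°  ·
  (1,3): δ = 82.88°  ·
  (1,4): δ = 40.25°  ✓
  (2,3): δ = 141.64°  ·
  (2,4): δ = 99.00°  ·
  (3,4): δ = 137.37°  ·
antipodal pairs: 4

count = 4; pairs: (0,2), (0,3), (0,4), (1,4)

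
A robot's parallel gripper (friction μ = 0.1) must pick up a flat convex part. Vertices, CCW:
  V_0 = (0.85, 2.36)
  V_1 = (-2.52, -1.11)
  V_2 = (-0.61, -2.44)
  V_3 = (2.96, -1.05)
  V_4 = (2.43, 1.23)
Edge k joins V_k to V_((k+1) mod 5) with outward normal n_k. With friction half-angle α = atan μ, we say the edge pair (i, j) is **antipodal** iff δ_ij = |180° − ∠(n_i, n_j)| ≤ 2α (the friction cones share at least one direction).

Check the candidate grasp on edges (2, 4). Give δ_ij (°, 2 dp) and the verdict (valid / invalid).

α = atan 0.1 = 5.71°;  2α = 11.42°
edge 2: e_2 = (+3.57, +1.39);  n_2 = (+0.3628, -0.9319)
edge 4: e_4 = (-1.58, +1.13);  n_4 = (+0.5817, +0.8134)
∠(n_2, n_4) = 123.15°
δ = |180° − 123.15°| = 56.85°
56.85° > 2α = 11.42°  →  invalid

δ = 56.85°, invalid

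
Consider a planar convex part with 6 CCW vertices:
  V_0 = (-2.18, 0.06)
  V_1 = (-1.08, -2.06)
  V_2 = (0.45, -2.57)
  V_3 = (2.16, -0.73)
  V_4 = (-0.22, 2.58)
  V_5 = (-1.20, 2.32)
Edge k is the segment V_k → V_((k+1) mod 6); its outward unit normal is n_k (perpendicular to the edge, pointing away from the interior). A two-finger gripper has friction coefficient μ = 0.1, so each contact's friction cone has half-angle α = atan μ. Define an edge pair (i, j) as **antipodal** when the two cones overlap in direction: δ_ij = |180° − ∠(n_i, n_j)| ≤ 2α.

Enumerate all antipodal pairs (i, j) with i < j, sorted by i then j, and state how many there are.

count = 1; pairs: (0,3)

α = atan 0.1 = 5.71°;  2α = 11.42°
n_0 = (-0.8876, -0.4606)
n_1 = (-0.3162, -0.9487)
n_2 = (+0.7325, -0.6808)
n_3 = (+0.8119, +0.5838)
n_4 = (-0.2564, +0.9666)
n_5 = (-0.9175, +0.3978)
  (0,1): δ = 135.86°  ·
  (0,2): δ = 70.33°  ·
  (0,3): δ = 8.29°  ✓
  (0,4): δ = 77.44°  ·
  (0,5): δ = 129.13°  ·
  (1,2): δ = 114.47°  ·
  (1,3): δ = 35.85°  ·
  (1,4): δ = 33.29°  ·
  (1,5): δ = 84.99°  ·
  (2,3): δ = 101.38°  ·
  (2,4): δ = 32.24°  ·
  (2,5): δ = 19.46°  ·
  (3,4): δ = 110.86°  ·
  (3,5): δ = 59.16°  ·
  (4,5): δ = 128.30°  ·
antipodal pairs: 1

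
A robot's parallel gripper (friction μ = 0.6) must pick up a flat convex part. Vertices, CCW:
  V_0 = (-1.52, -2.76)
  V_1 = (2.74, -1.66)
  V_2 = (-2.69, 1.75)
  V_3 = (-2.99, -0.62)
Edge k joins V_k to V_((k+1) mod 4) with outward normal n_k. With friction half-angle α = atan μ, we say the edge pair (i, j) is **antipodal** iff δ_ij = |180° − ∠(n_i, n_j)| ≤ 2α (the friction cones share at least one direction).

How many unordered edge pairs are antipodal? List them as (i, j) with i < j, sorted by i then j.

count = 2; pairs: (0,1), (1,3)

α = atan 0.6 = 30.96°;  2α = 61.93°
n_0 = (+0.2500, -0.9682)
n_1 = (+0.5318, +0.8469)
n_2 = (-0.9921, +0.1256)
n_3 = (-0.8243, -0.5662)
  (0,1): δ = 46.61°  ✓
  (0,2): δ = 68.31°  ·
  (0,3): δ = 110.01°  ·
  (1,2): δ = 65.09°  ·
  (1,3): δ = 23.39°  ✓
  (2,3): δ = 138.30°  ·
antipodal pairs: 2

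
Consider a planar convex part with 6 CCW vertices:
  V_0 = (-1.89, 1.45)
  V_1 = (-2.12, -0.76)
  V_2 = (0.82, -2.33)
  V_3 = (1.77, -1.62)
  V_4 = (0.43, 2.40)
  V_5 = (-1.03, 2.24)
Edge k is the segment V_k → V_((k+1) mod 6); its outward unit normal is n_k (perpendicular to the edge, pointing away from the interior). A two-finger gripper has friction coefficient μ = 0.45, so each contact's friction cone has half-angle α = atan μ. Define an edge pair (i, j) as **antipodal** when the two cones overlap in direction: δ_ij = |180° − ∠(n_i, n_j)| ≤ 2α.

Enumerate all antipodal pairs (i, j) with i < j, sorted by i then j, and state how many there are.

α = atan 0.45 = 24.23°;  2α = 48.46°
n_0 = (-0.9946, +0.1035)
n_1 = (-0.4711, -0.8821)
n_2 = (+0.5987, -0.8010)
n_3 = (+0.9487, +0.3162)
n_4 = (-0.1089, +0.9940)
n_5 = (-0.6765, +0.7364)
  (0,1): δ = 112.16°  ·
  (0,2): δ = 47.29°  ✓
  (0,3): δ = 24.38°  ✓
  (0,4): δ = 102.20°  ·
  (0,5): δ = 138.51°  ·
  (1,2): δ = 115.12°  ·
  (1,3): δ = 43.46°  ✓
  (1,4): δ = 34.36°  ✓
  (1,5): δ = 70.67°  ·
  (2,3): δ = 108.34°  ·
  (2,4): δ = 30.52°  ✓
  (2,5): δ = 5.80°  ✓
  (3,4): δ = 102.18°  ·
  (3,5): δ = 65.86°  ·
  (4,5): δ = 143.68°  ·
antipodal pairs: 6

count = 6; pairs: (0,2), (0,3), (1,3), (1,4), (2,4), (2,5)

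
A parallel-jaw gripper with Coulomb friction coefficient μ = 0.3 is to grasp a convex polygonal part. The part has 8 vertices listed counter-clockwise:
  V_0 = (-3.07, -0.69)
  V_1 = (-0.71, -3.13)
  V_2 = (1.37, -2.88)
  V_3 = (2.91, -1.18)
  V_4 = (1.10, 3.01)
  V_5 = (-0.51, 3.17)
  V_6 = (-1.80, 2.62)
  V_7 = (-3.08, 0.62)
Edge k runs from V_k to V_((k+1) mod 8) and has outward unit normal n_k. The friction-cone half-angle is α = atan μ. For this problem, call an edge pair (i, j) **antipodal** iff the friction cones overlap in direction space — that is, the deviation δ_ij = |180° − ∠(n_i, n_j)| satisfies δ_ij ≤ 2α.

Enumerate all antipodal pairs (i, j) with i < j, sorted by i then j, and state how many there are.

α = atan 0.3 = 16.70°;  2α = 33.40°
n_0 = (-0.7188, -0.6952)
n_1 = (+0.1193, -0.9929)
n_2 = (+0.7411, -0.6714)
n_3 = (+0.9180, +0.3966)
n_4 = (+0.0989, +0.9951)
n_5 = (-0.3922, +0.9199)
n_6 = (-0.8423, +0.5391)
n_7 = (-1.0000, -0.0076)
  (0,1): δ = 127.19°  ·
  (0,2): δ = 86.22°  ·
  (0,3): δ = 20.68°  ✓
  (0,4): δ = 40.28°  ·
  (0,5): δ = 69.05°  ·
  (0,6): δ = 103.34°  ·
  (0,7): δ = 136.39°  ·
  (1,2): δ = 139.03°  ·
  (1,3): δ = 73.49°  ·
  (1,4): δ = 12.53°  ✓
  (1,5): δ = 16.24°  ✓
  (1,6): δ = 50.53°  ·
  (1,7): δ = 83.58°  ·
  (2,3): δ = 114.46°  ·
  (2,4): δ = 53.50°  ·
  (2,5): δ = 24.74°  ✓
  (2,6): δ = 9.55°  ✓
  (2,7): δ = 42.61°  ·
  (3,4): δ = 119.04°  ·
  (3,5): δ = 90.27°  ·
  (3,6): δ = 55.98°  ·
  (3,7): δ = 22.93°  ✓
  (4,5): δ = 151.23°  ·
  (4,6): δ = 116.94°  ·
  (4,7): δ = 83.89°  ·
  (5,6): δ = 145.71°  ·
  (5,7): δ = 112.65°  ·
  (6,7): δ = 146.94°  ·
antipodal pairs: 6

count = 6; pairs: (0,3), (1,4), (1,5), (2,5), (2,6), (3,7)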